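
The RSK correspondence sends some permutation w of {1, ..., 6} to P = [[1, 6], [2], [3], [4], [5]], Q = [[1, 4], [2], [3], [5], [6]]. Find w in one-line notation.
Reverse the RSK construction: for i from n down to 1, find the cell of Q containing i, remove the entry at that cell from P, and reverse-bump it up through P; the value ejected from row 1 is w(i).

Step i=6: Q has 6 at row 5, column 1; remove 5 from row 5 of P and reverse-bump: 5 enters row 4 and ejects 4; 4 enters row 3 and ejects 3; 3 enters row 2 and ejects 2; 2 enters row 1 and ejects 1. So w(6) = 1. P is now [[2, 6], [3], [4], [5]].
Step i=5: Q has 5 at row 4, column 1; remove 5 from row 4 of P and reverse-bump: 5 enters row 3 and ejects 4; 4 enters row 2 and ejects 3; 3 enters row 1 and ejects 2. So w(5) = 2. P is now [[3, 6], [4], [5]].
Step i=4: Q has 4 at row 1, column 2; remove that cell from P, ejecting 6. So w(4) = 6. P is now [[3], [4], [5]].
Step i=3: Q has 3 at row 3, column 1; remove 5 from row 3 of P and reverse-bump: 5 enters row 2 and ejects 4; 4 enters row 1 and ejects 3. So w(3) = 3. P is now [[4], [5]].
Step i=2: Q has 2 at row 2, column 1; remove 5 from row 2 of P and reverse-bump: 5 enters row 1 and ejects 4. So w(2) = 4. P is now [[5]].
Step i=1: Q has 1 at row 1, column 1; remove that cell from P, ejecting 5. So w(1) = 5. P is now [].

So w = 5 4 3 6 2 1.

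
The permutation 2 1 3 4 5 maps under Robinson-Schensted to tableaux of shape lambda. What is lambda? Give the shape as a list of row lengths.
[4, 1]

RSK row insertion gives P = [[1, 3, 4, 5], [2]], which has shape [4, 1].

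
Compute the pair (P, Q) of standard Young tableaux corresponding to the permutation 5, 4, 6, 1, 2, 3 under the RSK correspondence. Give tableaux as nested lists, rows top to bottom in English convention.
P = [[1, 2, 3], [4, 6], [5]], Q = [[1, 3, 6], [2, 5], [4]]

Insert each entry of the permutation into P by Schensted row insertion, recording in Q the position of each new cell.

After inserting 5: P = [[5]].
After inserting 4: P = [[4], [5]].
After inserting 6: P = [[4, 6], [5]].
After inserting 1: P = [[1, 6], [4], [5]].
After inserting 2: P = [[1, 2], [4, 6], [5]].
After inserting 3: P = [[1, 2, 3], [4, 6], [5]].

So P = [[1, 2, 3], [4, 6], [5]], Q = [[1, 3, 6], [2, 5], [4]].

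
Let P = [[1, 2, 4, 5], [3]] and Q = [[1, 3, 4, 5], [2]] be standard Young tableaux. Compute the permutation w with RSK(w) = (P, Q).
Reverse RSK: for i = n, n-1, ..., 1, locate i in Q, remove the corresponding corner cell from P, and reverse-bump its entry up through P; the value ejected from row 1 is w(i).

So w = 3 1 2 4 5.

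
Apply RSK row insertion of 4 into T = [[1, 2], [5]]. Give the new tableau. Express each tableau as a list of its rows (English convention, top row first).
4 is larger than every entry of row 1, so it is appended to row 1. The new tableau is [[1, 2, 4], [5]].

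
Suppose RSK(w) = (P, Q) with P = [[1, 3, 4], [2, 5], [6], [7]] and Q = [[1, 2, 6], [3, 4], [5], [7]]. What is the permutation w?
Reverse the RSK construction: for i from n down to 1, find the cell of Q containing i, remove the entry at that cell from P, and reverse-bump it up through P; the value ejected from row 1 is w(i).

Step i=7: Q has 7 at row 4, column 1; remove 7 from row 4 of P and reverse-bump: 7 enters row 3 and ejects 6; 6 enters row 2 and ejects 5; 5 enters row 1 and ejects 4. So w(7) = 4. P is now [[1, 3, 5], [2, 6], [7]].
Step i=6: Q has 6 at row 1, column 3; remove that cell from P, ejecting 5. So w(6) = 5. P is now [[1, 3], [2, 6], [7]].
Step i=5: Q has 5 at row 3, column 1; remove 7 from row 3 of P and reverse-bump: 7 enters row 2 and ejects 6; 6 enters row 1 and ejects 3. So w(5) = 3. P is now [[1, 6], [2, 7]].
Step i=4: Q has 4 at row 2, column 2; remove 7 from row 2 of P and reverse-bump: 7 enters row 1 and ejects 6. So w(4) = 6. P is now [[1, 7], [2]].
Step i=3: Q has 3 at row 2, column 1; remove 2 from row 2 of P and reverse-bump: 2 enters row 1 and ejects 1. So w(3) = 1. P is now [[2, 7]].
Step i=2: Q has 2 at row 1, column 2; remove that cell from P, ejecting 7. So w(2) = 7. P is now [[2]].
Step i=1: Q has 1 at row 1, column 1; remove that cell from P, ejecting 2. So w(1) = 2. P is now [].

So w = 2 7 1 6 3 5 4.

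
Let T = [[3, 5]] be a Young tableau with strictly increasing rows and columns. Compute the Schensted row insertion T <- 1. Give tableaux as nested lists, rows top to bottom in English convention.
In row 1, 1 replaces 3 (the leftmost entry greater than 1); 3 is bumped to row 2. 3 starts a new row 2. The new tableau is [[1, 5], [3]].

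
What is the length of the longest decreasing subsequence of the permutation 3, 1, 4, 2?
2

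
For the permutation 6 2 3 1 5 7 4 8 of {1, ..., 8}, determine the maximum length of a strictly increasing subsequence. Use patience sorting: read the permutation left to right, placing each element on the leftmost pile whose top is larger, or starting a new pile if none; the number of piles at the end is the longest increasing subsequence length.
6: new pile. tops = [6]
2: onto pile 1 (replacing 6). tops = [2]
3: new pile. tops = [2, 3]
1: onto pile 1 (replacing 2). tops = [1, 3]
5: new pile. tops = [1, 3, 5]
7: new pile. tops = [1, 3, 5, 7]
4: onto pile 3 (replacing 5). tops = [1, 3, 4, 7]
8: new pile. tops = [1, 3, 4, 7, 8]

5 piles, so the longest increasing subsequence has length 5.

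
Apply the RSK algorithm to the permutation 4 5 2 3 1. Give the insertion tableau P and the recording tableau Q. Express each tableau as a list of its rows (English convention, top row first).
Insert each entry of the permutation into P by Schensted row insertion, recording in Q the position of each new cell.

Insert 4: appended to row 1. P = [[4]].
Insert 5: appended to row 1. P = [[4, 5]].
Insert 2: 2 bumps 4 from row 1; 4 starts row 2. P = [[2, 5], [4]].
Insert 3: 3 bumps 5 from row 1; 5 appends to row 2. P = [[2, 3], [4, 5]].
Insert 1: 1 bumps 2 from row 1; 2 bumps 4 from row 2; 4 starts row 3. P = [[1, 3], [2, 5], [4]].

So P = [[1, 3], [2, 5], [4]], Q = [[1, 2], [3, 4], [5]].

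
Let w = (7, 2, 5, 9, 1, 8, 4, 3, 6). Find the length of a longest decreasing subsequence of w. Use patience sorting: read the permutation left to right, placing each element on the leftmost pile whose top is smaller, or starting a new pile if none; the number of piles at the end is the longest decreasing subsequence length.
7: new pile. tops = [7]
2: new pile. tops = [7, 2]
5: onto pile 2 (replacing 2). tops = [7, 5]
9: onto pile 1 (replacing 7). tops = [9, 5]
1: new pile. tops = [9, 5, 1]
8: onto pile 2 (replacing 5). tops = [9, 8, 1]
4: onto pile 3 (replacing 1). tops = [9, 8, 4]
3: new pile. tops = [9, 8, 4, 3]
6: onto pile 3 (replacing 4). tops = [9, 8, 6, 3]

4 piles, so the longest decreasing subsequence has length 4.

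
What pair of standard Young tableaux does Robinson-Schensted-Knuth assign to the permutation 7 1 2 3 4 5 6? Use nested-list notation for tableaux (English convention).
P = [[1, 2, 3, 4, 5, 6], [7]], Q = [[1, 3, 4, 5, 6, 7], [2]]

Insert each entry of the permutation into P by Schensted row insertion, recording in Q the position of each new cell.

Insert 7: appended to row 1. P = [[7]], Q = [[1]].
Insert 1: 1 bumps 7 from row 1; 7 starts row 2. P = [[1], [7]], Q = [[1], [2]].
Insert 2: appended to row 1. P = [[1, 2], [7]], Q = [[1, 3], [2]].
Insert 3: appended to row 1. P = [[1, 2, 3], [7]], Q = [[1, 3, 4], [2]].
Insert 4: appended to row 1. P = [[1, 2, 3, 4], [7]], Q = [[1, 3, 4, 5], [2]].
Insert 5: appended to row 1. P = [[1, 2, 3, 4, 5], [7]], Q = [[1, 3, 4, 5, 6], [2]].
Insert 6: appended to row 1. P = [[1, 2, 3, 4, 5, 6], [7]], Q = [[1, 3, 4, 5, 6, 7], [2]].

So P = [[1, 2, 3, 4, 5, 6], [7]], Q = [[1, 3, 4, 5, 6, 7], [2]].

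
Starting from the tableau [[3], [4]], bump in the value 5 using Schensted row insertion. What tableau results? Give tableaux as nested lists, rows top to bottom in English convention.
[[3, 5], [4]]

5 is larger than every entry of row 1, so it is appended to row 1. The new tableau is [[3, 5], [4]].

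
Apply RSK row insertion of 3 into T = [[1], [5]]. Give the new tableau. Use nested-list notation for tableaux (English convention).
[[1, 3], [5]]

3 is larger than every entry of row 1, so it is appended to row 1. The new tableau is [[1, 3], [5]].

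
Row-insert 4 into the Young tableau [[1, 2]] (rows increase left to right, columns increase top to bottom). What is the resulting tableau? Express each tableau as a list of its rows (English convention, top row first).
[[1, 2, 4]]

4 is larger than every entry of row 1, so it is appended to row 1. The new tableau is [[1, 2, 4]].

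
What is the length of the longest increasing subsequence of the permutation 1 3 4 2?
3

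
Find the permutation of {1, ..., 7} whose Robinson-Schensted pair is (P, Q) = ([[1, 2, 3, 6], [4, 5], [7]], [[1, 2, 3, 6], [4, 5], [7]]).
1 4 7 2 5 6 3

Reverse the RSK construction: for i from n down to 1, find the cell of Q containing i, remove the entry at that cell from P, and reverse-bump it up through P; the value ejected from row 1 is w(i).

Step i=7: Q has 7 at row 3, column 1; remove 7 from row 3 of P and reverse-bump: 7 enters row 2 and ejects 5; 5 enters row 1 and ejects 3. So w(7) = 3. P is now [[1, 2, 5, 6], [4, 7]].
Step i=6: Q has 6 at row 1, column 4; remove that cell from P, ejecting 6. So w(6) = 6. P is now [[1, 2, 5], [4, 7]].
Step i=5: Q has 5 at row 2, column 2; remove 7 from row 2 of P and reverse-bump: 7 enters row 1 and ejects 5. So w(5) = 5. P is now [[1, 2, 7], [4]].
Step i=4: Q has 4 at row 2, column 1; remove 4 from row 2 of P and reverse-bump: 4 enters row 1 and ejects 2. So w(4) = 2. P is now [[1, 4, 7]].
Step i=3: Q has 3 at row 1, column 3; remove that cell from P, ejecting 7. So w(3) = 7. P is now [[1, 4]].
Step i=2: Q has 2 at row 1, column 2; remove that cell from P, ejecting 4. So w(2) = 4. P is now [[1]].
Step i=1: Q has 1 at row 1, column 1; remove that cell from P, ejecting 1. So w(1) = 1. P is now [].

So w = 1 4 7 2 5 6 3.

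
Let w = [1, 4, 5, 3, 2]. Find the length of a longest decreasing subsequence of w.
3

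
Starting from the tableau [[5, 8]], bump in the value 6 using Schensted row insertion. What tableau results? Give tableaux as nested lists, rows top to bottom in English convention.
In row 1, 6 replaces 8 (the leftmost entry greater than 6); 8 is bumped to row 2. 8 starts a new row 2. The new tableau is [[5, 6], [8]].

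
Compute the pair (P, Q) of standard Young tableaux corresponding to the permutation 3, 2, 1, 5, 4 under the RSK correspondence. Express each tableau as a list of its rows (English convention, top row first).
Insert each entry of the permutation into P by Schensted row insertion, recording in Q the position of each new cell.

Insert 3: appended to row 1. P = [[3]], Q = [[1]].
Insert 2: 2 bumps 3 from row 1; 3 starts row 2. P = [[2], [3]], Q = [[1], [2]].
Insert 1: 1 bumps 2 from row 1; 2 bumps 3 from row 2; 3 starts row 3. P = [[1], [2], [3]], Q = [[1], [2], [3]].
Insert 5: appended to row 1. P = [[1, 5], [2], [3]], Q = [[1, 4], [2], [3]].
Insert 4: 4 bumps 5 from row 1; 5 appends to row 2. P = [[1, 4], [2, 5], [3]], Q = [[1, 4], [2, 5], [3]].

So P = [[1, 4], [2, 5], [3]], Q = [[1, 4], [2, 5], [3]].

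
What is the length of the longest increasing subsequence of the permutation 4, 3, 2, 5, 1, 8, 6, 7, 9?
5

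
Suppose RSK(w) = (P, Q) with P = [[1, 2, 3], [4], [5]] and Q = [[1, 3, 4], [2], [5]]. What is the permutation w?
5 1 2 4 3

Reverse the RSK construction: for i from n down to 1, find the cell of Q containing i, remove the entry at that cell from P, and reverse-bump it up through P; the value ejected from row 1 is w(i).

Step i=5: Q has 5 at row 3, column 1; remove 5 from row 3 of P and reverse-bump: 5 enters row 2 and ejects 4; 4 enters row 1 and ejects 3. So w(5) = 3. P is now [[1, 2, 4], [5]].
Step i=4: Q has 4 at row 1, column 3; remove that cell from P, ejecting 4. So w(4) = 4. P is now [[1, 2], [5]].
Step i=3: Q has 3 at row 1, column 2; remove that cell from P, ejecting 2. So w(3) = 2. P is now [[1], [5]].
Step i=2: Q has 2 at row 2, column 1; remove 5 from row 2 of P and reverse-bump: 5 enters row 1 and ejects 1. So w(2) = 1. P is now [[5]].
Step i=1: Q has 1 at row 1, column 1; remove that cell from P, ejecting 5. So w(1) = 5. P is now [].

So w = 5 1 2 4 3.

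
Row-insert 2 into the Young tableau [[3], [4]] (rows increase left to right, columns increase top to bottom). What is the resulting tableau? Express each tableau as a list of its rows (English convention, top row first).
[[2], [3], [4]]

In row 1, 2 replaces 3 (the leftmost entry greater than 2); 3 is bumped to row 2. In row 2, 3 replaces 4 (the leftmost entry greater than 3); 4 is bumped to row 3. 4 starts a new row 3. The new tableau is [[2], [3], [4]].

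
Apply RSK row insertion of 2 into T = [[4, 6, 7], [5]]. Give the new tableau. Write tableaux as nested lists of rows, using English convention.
In row 1, 2 replaces 4 (the leftmost entry greater than 2); 4 is bumped to row 2. In row 2, 4 replaces 5 (the leftmost entry greater than 4); 5 is bumped to row 3. 5 starts a new row 3. The new tableau is [[2, 6, 7], [4], [5]].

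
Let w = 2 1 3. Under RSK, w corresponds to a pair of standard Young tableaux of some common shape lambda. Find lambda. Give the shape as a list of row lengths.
[2, 1]

Row-insert each entry into an empty tableau.

After inserting 2: P = [[2]].
After inserting 1: P = [[1], [2]].
After inserting 3: P = [[1, 3], [2]].

The final insertion tableau P = [[1, 3], [2]] has shape [2, 1].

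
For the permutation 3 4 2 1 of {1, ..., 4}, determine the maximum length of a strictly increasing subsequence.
2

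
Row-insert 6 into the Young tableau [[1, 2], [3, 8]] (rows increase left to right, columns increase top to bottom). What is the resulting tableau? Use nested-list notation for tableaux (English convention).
[[1, 2, 6], [3, 8]]

6 is larger than every entry of row 1, so it is appended to row 1. The new tableau is [[1, 2, 6], [3, 8]].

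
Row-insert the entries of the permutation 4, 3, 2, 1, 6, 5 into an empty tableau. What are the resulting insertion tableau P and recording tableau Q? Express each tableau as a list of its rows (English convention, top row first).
Insert each entry of the permutation into P by Schensted row insertion, recording in Q the position of each new cell.

Insert 4: appended to row 1. P = [[4]].
Insert 3: 3 bumps 4 from row 1; 4 starts row 2. P = [[3], [4]].
Insert 2: 2 bumps 3 from row 1; 3 bumps 4 from row 2; 4 starts row 3. P = [[2], [3], [4]].
Insert 1: 1 bumps 2 from row 1; 2 bumps 3 from row 2; 3 bumps 4 from row 3; 4 starts row 4. P = [[1], [2], [3], [4]].
Insert 6: appended to row 1. P = [[1, 6], [2], [3], [4]].
Insert 5: 5 bumps 6 from row 1; 6 appends to row 2. P = [[1, 5], [2, 6], [3], [4]].

So P = [[1, 5], [2, 6], [3], [4]], Q = [[1, 5], [2, 6], [3], [4]].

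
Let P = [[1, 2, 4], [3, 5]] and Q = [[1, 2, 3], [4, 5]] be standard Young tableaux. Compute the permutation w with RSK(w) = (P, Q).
1 3 5 2 4

Reverse RSK: for i = n, n-1, ..., 1, locate i in Q, remove the corresponding corner cell from P, and reverse-bump its entry up through P; the value ejected from row 1 is w(i).

So w = 1 3 5 2 4.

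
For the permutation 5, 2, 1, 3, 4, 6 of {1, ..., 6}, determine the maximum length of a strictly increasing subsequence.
4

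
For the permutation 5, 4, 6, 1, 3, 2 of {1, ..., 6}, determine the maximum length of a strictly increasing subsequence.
2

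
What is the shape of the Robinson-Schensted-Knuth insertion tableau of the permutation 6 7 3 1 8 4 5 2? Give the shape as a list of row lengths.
Row-insert each entry into an empty tableau.

After inserting 6: P = [[6]].
After inserting 7: P = [[6, 7]].
After inserting 3: P = [[3, 7], [6]].
After inserting 1: P = [[1, 7], [3], [6]].
After inserting 8: P = [[1, 7, 8], [3], [6]].
After inserting 4: P = [[1, 4, 8], [3, 7], [6]].
After inserting 5: P = [[1, 4, 5], [3, 7, 8], [6]].
After inserting 2: P = [[1, 2, 5], [3, 4, 8], [6, 7]].

The final insertion tableau P = [[1, 2, 5], [3, 4, 8], [6, 7]] has shape [3, 3, 2].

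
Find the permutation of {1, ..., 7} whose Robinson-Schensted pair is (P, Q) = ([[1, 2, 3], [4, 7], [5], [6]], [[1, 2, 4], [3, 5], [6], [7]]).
1 6 2 7 5 4 3

Reverse the RSK construction: for i from n down to 1, find the cell of Q containing i, remove the entry at that cell from P, and reverse-bump it up through P; the value ejected from row 1 is w(i).

Step i=7: Q has 7 at row 4, column 1; remove 6 from row 4 of P and reverse-bump: 6 enters row 3 and ejects 5; 5 enters row 2 and ejects 4; 4 enters row 1 and ejects 3. So w(7) = 3. P is now [[1, 2, 4], [5, 7], [6]].
Step i=6: Q has 6 at row 3, column 1; remove 6 from row 3 of P and reverse-bump: 6 enters row 2 and ejects 5; 5 enters row 1 and ejects 4. So w(6) = 4. P is now [[1, 2, 5], [6, 7]].
Step i=5: Q has 5 at row 2, column 2; remove 7 from row 2 of P and reverse-bump: 7 enters row 1 and ejects 5. So w(5) = 5. P is now [[1, 2, 7], [6]].
Step i=4: Q has 4 at row 1, column 3; remove that cell from P, ejecting 7. So w(4) = 7. P is now [[1, 2], [6]].
Step i=3: Q has 3 at row 2, column 1; remove 6 from row 2 of P and reverse-bump: 6 enters row 1 and ejects 2. So w(3) = 2. P is now [[1, 6]].
Step i=2: Q has 2 at row 1, column 2; remove that cell from P, ejecting 6. So w(2) = 6. P is now [[1]].
Step i=1: Q has 1 at row 1, column 1; remove that cell from P, ejecting 1. So w(1) = 1. P is now [].

So w = 1 6 2 7 5 4 3.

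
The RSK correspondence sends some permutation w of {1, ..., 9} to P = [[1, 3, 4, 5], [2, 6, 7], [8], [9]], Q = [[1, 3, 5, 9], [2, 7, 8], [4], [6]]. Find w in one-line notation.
Reverse the RSK construction: for i from n down to 1, find the cell of Q containing i, remove the entry at that cell from P, and reverse-bump it up through P; the value ejected from row 1 is w(i).

Step i=9: Q has 9 at row 1, column 4; remove that cell from P, ejecting 5. So w(9) = 5. P is now [[1, 3, 4], [2, 6, 7], [8], [9]].
Step i=8: Q has 8 at row 2, column 3; remove 7 from row 2 of P and reverse-bump: 7 enters row 1 and ejects 4. So w(8) = 4. P is now [[1, 3, 7], [2, 6], [8], [9]].
Step i=7: Q has 7 at row 2, column 2; remove 6 from row 2 of P and reverse-bump: 6 enters row 1 and ejects 3. So w(7) = 3. P is now [[1, 6, 7], [2], [8], [9]].
Step i=6: Q has 6 at row 4, column 1; remove 9 from row 4 of P and reverse-bump: 9 enters row 3 and ejects 8; 8 enters row 2 and ejects 2; 2 enters row 1 and ejects 1. So w(6) = 1. P is now [[2, 6, 7], [8], [9]].
Step i=5: Q has 5 at row 1, column 3; remove that cell from P, ejecting 7. So w(5) = 7. P is now [[2, 6], [8], [9]].
Step i=4: Q has 4 at row 3, column 1; remove 9 from row 3 of P and reverse-bump: 9 enters row 2 and ejects 8; 8 enters row 1 and ejects 6. So w(4) = 6. P is now [[2, 8], [9]].
Step i=3: Q has 3 at row 1, column 2; remove that cell from P, ejecting 8. So w(3) = 8. P is now [[2], [9]].
Step i=2: Q has 2 at row 2, column 1; remove 9 from row 2 of P and reverse-bump: 9 enters row 1 and ejects 2. So w(2) = 2. P is now [[9]].
Step i=1: Q has 1 at row 1, column 1; remove that cell from P, ejecting 9. So w(1) = 9. P is now [].

So w = 9 2 8 6 7 1 3 4 5.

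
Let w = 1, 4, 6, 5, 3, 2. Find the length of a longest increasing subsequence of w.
3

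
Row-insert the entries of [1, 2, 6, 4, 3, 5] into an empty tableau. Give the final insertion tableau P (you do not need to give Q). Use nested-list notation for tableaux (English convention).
Insert 1: appended to row 1. P = [[1]].
Insert 2: appended to row 1. P = [[1, 2]].
Insert 6: appended to row 1. P = [[1, 2, 6]].
Insert 4: 4 bumps 6 from row 1; 6 starts row 2. P = [[1, 2, 4], [6]].
Insert 3: 3 bumps 4 from row 1; 4 bumps 6 from row 2; 6 starts row 3. P = [[1, 2, 3], [4], [6]].
Insert 5: appended to row 1. P = [[1, 2, 3, 5], [4], [6]].

So P = [[1, 2, 3, 5], [4], [6]].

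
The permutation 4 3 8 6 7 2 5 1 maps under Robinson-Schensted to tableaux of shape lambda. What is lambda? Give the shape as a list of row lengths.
[3, 2, 2, 1]

Row-insert each entry into an empty tableau.

After inserting 4: P = [[4]].
After inserting 3: P = [[3], [4]].
After inserting 8: P = [[3, 8], [4]].
After inserting 6: P = [[3, 6], [4, 8]].
After inserting 7: P = [[3, 6, 7], [4, 8]].
After inserting 2: P = [[2, 6, 7], [3, 8], [4]].
After inserting 5: P = [[2, 5, 7], [3, 6], [4, 8]].
After inserting 1: P = [[1, 5, 7], [2, 6], [3, 8], [4]].

The final insertion tableau P = [[1, 5, 7], [2, 6], [3, 8], [4]] has shape [3, 2, 2, 1].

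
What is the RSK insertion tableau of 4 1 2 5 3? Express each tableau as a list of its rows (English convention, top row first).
Insert 4: appended to row 1. P = [[4]].
Insert 1: 1 bumps 4 from row 1; 4 starts row 2. P = [[1], [4]].
Insert 2: appended to row 1. P = [[1, 2], [4]].
Insert 5: appended to row 1. P = [[1, 2, 5], [4]].
Insert 3: 3 bumps 5 from row 1; 5 appends to row 2. P = [[1, 2, 3], [4, 5]].

So P = [[1, 2, 3], [4, 5]].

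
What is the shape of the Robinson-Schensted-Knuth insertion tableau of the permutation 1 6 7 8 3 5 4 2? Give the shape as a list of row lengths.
Row-insert each entry into an empty tableau.

After inserting 1: P = [[1]].
After inserting 6: P = [[1, 6]].
After inserting 7: P = [[1, 6, 7]].
After inserting 8: P = [[1, 6, 7, 8]].
After inserting 3: P = [[1, 3, 7, 8], [6]].
After inserting 5: P = [[1, 3, 5, 8], [6, 7]].
After inserting 4: P = [[1, 3, 4, 8], [5, 7], [6]].
After inserting 2: P = [[1, 2, 4, 8], [3, 7], [5], [6]].

The final insertion tableau P = [[1, 2, 4, 8], [3, 7], [5], [6]] has shape [4, 2, 1, 1].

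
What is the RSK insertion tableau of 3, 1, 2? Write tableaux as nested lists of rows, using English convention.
P = [[1, 2], [3]]

After inserting 3: P = [[3]].
After inserting 1: P = [[1], [3]].
After inserting 2: P = [[1, 2], [3]].

So P = [[1, 2], [3]].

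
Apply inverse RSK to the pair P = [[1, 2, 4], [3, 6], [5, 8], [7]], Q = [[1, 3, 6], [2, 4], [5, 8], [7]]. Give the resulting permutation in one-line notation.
Reverse the RSK construction: for i from n down to 1, find the cell of Q containing i, remove the entry at that cell from P, and reverse-bump it up through P; the value ejected from row 1 is w(i).

Step i=8: Q has 8 at row 3, column 2; remove 8 from row 3 of P and reverse-bump: 8 enters row 2 and ejects 6; 6 enters row 1 and ejects 4. So w(8) = 4. P is now [[1, 2, 6], [3, 8], [5], [7]].
Step i=7: Q has 7 at row 4, column 1; remove 7 from row 4 of P and reverse-bump: 7 enters row 3 and ejects 5; 5 enters row 2 and ejects 3; 3 enters row 1 and ejects 2. So w(7) = 2. P is now [[1, 3, 6], [5, 8], [7]].
Step i=6: Q has 6 at row 1, column 3; remove that cell from P, ejecting 6. So w(6) = 6. P is now [[1, 3], [5, 8], [7]].
Step i=5: Q has 5 at row 3, column 1; remove 7 from row 3 of P and reverse-bump: 7 enters row 2 and ejects 5; 5 enters row 1 and ejects 3. So w(5) = 3. P is now [[1, 5], [7, 8]].
Step i=4: Q has 4 at row 2, column 2; remove 8 from row 2 of P and reverse-bump: 8 enters row 1 and ejects 5. So w(4) = 5. P is now [[1, 8], [7]].
Step i=3: Q has 3 at row 1, column 2; remove that cell from P, ejecting 8. So w(3) = 8. P is now [[1], [7]].
Step i=2: Q has 2 at row 2, column 1; remove 7 from row 2 of P and reverse-bump: 7 enters row 1 and ejects 1. So w(2) = 1. P is now [[7]].
Step i=1: Q has 1 at row 1, column 1; remove that cell from P, ejecting 7. So w(1) = 7. P is now [].

So w = 7 1 8 5 3 6 2 4.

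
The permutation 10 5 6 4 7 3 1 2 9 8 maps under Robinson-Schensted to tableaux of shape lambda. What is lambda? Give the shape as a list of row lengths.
[4, 3, 1, 1, 1]

Row-insert each entry into an empty tableau.

After inserting 10: P = [[10]].
After inserting 5: P = [[5], [10]].
After inserting 6: P = [[5, 6], [10]].
After inserting 4: P = [[4, 6], [5], [10]].
After inserting 7: P = [[4, 6, 7], [5], [10]].
After inserting 3: P = [[3, 6, 7], [4], [5], [10]].
After inserting 1: P = [[1, 6, 7], [3], [4], [5], [10]].
After inserting 2: P = [[1, 2, 7], [3, 6], [4], [5], [10]].
After inserting 9: P = [[1, 2, 7, 9], [3, 6], [4], [5], [10]].
After inserting 8: P = [[1, 2, 7, 8], [3, 6, 9], [4], [5], [10]].

The final insertion tableau P = [[1, 2, 7, 8], [3, 6, 9], [4], [5], [10]] has shape [4, 3, 1, 1, 1].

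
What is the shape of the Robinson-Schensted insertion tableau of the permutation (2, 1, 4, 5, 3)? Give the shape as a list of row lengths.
[3, 2]

Row-insert each entry into an empty tableau.

After inserting 2: P = [[2]].
After inserting 1: P = [[1], [2]].
After inserting 4: P = [[1, 4], [2]].
After inserting 5: P = [[1, 4, 5], [2]].
After inserting 3: P = [[1, 3, 5], [2, 4]].

The final insertion tableau P = [[1, 3, 5], [2, 4]] has shape [3, 2].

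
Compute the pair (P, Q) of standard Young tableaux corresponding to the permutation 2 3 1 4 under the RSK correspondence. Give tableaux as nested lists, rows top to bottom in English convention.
P = [[1, 3, 4], [2]], Q = [[1, 2, 4], [3]]

Insert each entry of the permutation into P by Schensted row insertion, recording in Q the position of each new cell.

Insert 2: appended to row 1. P = [[2]].
Insert 3: appended to row 1. P = [[2, 3]].
Insert 1: 1 bumps 2 from row 1; 2 starts row 2. P = [[1, 3], [2]].
Insert 4: appended to row 1. P = [[1, 3, 4], [2]].

So P = [[1, 3, 4], [2]], Q = [[1, 2, 4], [3]].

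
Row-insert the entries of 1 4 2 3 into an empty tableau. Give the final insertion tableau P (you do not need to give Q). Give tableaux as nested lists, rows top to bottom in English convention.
P = [[1, 2, 3], [4]]

Insert 1: appended to row 1. P = [[1]].
Insert 4: appended to row 1. P = [[1, 4]].
Insert 2: 2 bumps 4 from row 1; 4 starts row 2. P = [[1, 2], [4]].
Insert 3: appended to row 1. P = [[1, 2, 3], [4]].

So P = [[1, 2, 3], [4]].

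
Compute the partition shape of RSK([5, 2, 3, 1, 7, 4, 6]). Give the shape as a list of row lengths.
RSK row insertion gives P = [[1, 3, 4, 6], [2, 7], [5]], which has shape [4, 2, 1].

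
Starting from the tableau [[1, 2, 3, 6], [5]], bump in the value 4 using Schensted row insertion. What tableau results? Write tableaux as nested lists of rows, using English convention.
In row 1, 4 replaces 6 (the leftmost entry greater than 4); 6 is bumped to row 2. 6 is appended to row 2. The new tableau is [[1, 2, 3, 4], [5, 6]].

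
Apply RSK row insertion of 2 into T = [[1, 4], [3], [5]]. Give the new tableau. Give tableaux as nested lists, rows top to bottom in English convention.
[[1, 2], [3, 4], [5]]

In row 1, 2 replaces 4 (the leftmost entry greater than 2); 4 is bumped to row 2. 4 is appended to row 2. The new tableau is [[1, 2], [3, 4], [5]].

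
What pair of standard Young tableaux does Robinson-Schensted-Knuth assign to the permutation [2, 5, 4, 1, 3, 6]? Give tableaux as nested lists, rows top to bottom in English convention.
Insert each entry of the permutation into P by Schensted row insertion, recording in Q the position of each new cell.

Insert 2: appended to row 1. P = [[2]].
Insert 5: appended to row 1. P = [[2, 5]].
Insert 4: 4 bumps 5 from row 1; 5 starts row 2. P = [[2, 4], [5]].
Insert 1: 1 bumps 2 from row 1; 2 bumps 5 from row 2; 5 starts row 3. P = [[1, 4], [2], [5]].
Insert 3: 3 bumps 4 from row 1; 4 appends to row 2. P = [[1, 3], [2, 4], [5]].
Insert 6: appended to row 1. P = [[1, 3, 6], [2, 4], [5]].

So P = [[1, 3, 6], [2, 4], [5]], Q = [[1, 2, 6], [3, 5], [4]].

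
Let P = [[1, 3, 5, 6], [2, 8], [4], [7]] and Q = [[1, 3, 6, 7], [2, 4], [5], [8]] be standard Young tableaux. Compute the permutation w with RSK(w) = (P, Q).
7 2 8 4 3 5 6 1

Reverse the RSK construction: for i from n down to 1, find the cell of Q containing i, remove the entry at that cell from P, and reverse-bump it up through P; the value ejected from row 1 is w(i).

Step i=8: Q has 8 at row 4, column 1; remove 7 from row 4 of P and reverse-bump: 7 enters row 3 and ejects 4; 4 enters row 2 and ejects 2; 2 enters row 1 and ejects 1. So w(8) = 1. P is now [[2, 3, 5, 6], [4, 8], [7]].
Step i=7: Q has 7 at row 1, column 4; remove that cell from P, ejecting 6. So w(7) = 6. P is now [[2, 3, 5], [4, 8], [7]].
Step i=6: Q has 6 at row 1, column 3; remove that cell from P, ejecting 5. So w(6) = 5. P is now [[2, 3], [4, 8], [7]].
Step i=5: Q has 5 at row 3, column 1; remove 7 from row 3 of P and reverse-bump: 7 enters row 2 and ejects 4; 4 enters row 1 and ejects 3. So w(5) = 3. P is now [[2, 4], [7, 8]].
Step i=4: Q has 4 at row 2, column 2; remove 8 from row 2 of P and reverse-bump: 8 enters row 1 and ejects 4. So w(4) = 4. P is now [[2, 8], [7]].
Step i=3: Q has 3 at row 1, column 2; remove that cell from P, ejecting 8. So w(3) = 8. P is now [[2], [7]].
Step i=2: Q has 2 at row 2, column 1; remove 7 from row 2 of P and reverse-bump: 7 enters row 1 and ejects 2. So w(2) = 2. P is now [[7]].
Step i=1: Q has 1 at row 1, column 1; remove that cell from P, ejecting 7. So w(1) = 7. P is now [].

So w = 7 2 8 4 3 5 6 1.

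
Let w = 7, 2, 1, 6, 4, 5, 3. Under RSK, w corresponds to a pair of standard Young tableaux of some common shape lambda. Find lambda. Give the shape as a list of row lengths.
Row-insert each entry into an empty tableau.

After inserting 7: P = [[7]].
After inserting 2: P = [[2], [7]].
After inserting 1: P = [[1], [2], [7]].
After inserting 6: P = [[1, 6], [2], [7]].
After inserting 4: P = [[1, 4], [2, 6], [7]].
After inserting 5: P = [[1, 4, 5], [2, 6], [7]].
After inserting 3: P = [[1, 3, 5], [2, 4], [6], [7]].

The final insertion tableau P = [[1, 3, 5], [2, 4], [6], [7]] has shape [3, 2, 1, 1].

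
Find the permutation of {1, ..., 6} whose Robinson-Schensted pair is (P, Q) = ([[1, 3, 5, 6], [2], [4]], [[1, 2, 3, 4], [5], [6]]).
Reverse the RSK construction: for i from n down to 1, find the cell of Q containing i, remove the entry at that cell from P, and reverse-bump it up through P; the value ejected from row 1 is w(i).

Step i=6: Q has 6 at row 3, column 1; remove 4 from row 3 of P and reverse-bump: 4 enters row 2 and ejects 2; 2 enters row 1 and ejects 1. So w(6) = 1. P is now [[2, 3, 5, 6], [4]].
Step i=5: Q has 5 at row 2, column 1; remove 4 from row 2 of P and reverse-bump: 4 enters row 1 and ejects 3. So w(5) = 3. P is now [[2, 4, 5, 6]].
Step i=4: Q has 4 at row 1, column 4; remove that cell from P, ejecting 6. So w(4) = 6. P is now [[2, 4, 5]].
Step i=3: Q has 3 at row 1, column 3; remove that cell from P, ejecting 5. So w(3) = 5. P is now [[2, 4]].
Step i=2: Q has 2 at row 1, column 2; remove that cell from P, ejecting 4. So w(2) = 4. P is now [[2]].
Step i=1: Q has 1 at row 1, column 1; remove that cell from P, ejecting 2. So w(1) = 2. P is now [].

So w = 2 4 5 6 3 1.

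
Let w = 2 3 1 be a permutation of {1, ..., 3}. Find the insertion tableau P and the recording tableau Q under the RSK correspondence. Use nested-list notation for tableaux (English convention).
Insert each entry of the permutation into P by Schensted row insertion, recording in Q the position of each new cell.

Insert 2: appended to row 1. P = [[2]], Q = [[1]].
Insert 3: appended to row 1. P = [[2, 3]], Q = [[1, 2]].
Insert 1: 1 bumps 2 from row 1; 2 starts row 2. P = [[1, 3], [2]], Q = [[1, 2], [3]].

So P = [[1, 3], [2]], Q = [[1, 2], [3]].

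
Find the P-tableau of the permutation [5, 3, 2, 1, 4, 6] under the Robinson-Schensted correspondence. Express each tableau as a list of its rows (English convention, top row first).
Insert 5: appended to row 1. P = [[5]].
Insert 3: 3 bumps 5 from row 1; 5 starts row 2. P = [[3], [5]].
Insert 2: 2 bumps 3 from row 1; 3 bumps 5 from row 2; 5 starts row 3. P = [[2], [3], [5]].
Insert 1: 1 bumps 2 from row 1; 2 bumps 3 from row 2; 3 bumps 5 from row 3; 5 starts row 4. P = [[1], [2], [3], [5]].
Insert 4: appended to row 1. P = [[1, 4], [2], [3], [5]].
Insert 6: appended to row 1. P = [[1, 4, 6], [2], [3], [5]].

So P = [[1, 4, 6], [2], [3], [5]].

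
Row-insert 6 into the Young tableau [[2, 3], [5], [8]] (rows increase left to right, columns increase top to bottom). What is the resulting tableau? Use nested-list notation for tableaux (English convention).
6 is larger than every entry of row 1, so it is appended to row 1. The new tableau is [[2, 3, 6], [5], [8]].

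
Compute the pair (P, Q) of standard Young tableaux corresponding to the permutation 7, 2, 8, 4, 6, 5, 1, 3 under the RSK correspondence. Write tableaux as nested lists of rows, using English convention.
Insert each entry of the permutation into P by Schensted row insertion, recording in Q the position of each new cell.

Insert 7: appended to row 1. P = [[7]], Q = [[1]].
Insert 2: 2 bumps 7 from row 1; 7 starts row 2. P = [[2], [7]], Q = [[1], [2]].
Insert 8: appended to row 1. P = [[2, 8], [7]], Q = [[1, 3], [2]].
Insert 4: 4 bumps 8 from row 1; 8 appends to row 2. P = [[2, 4], [7, 8]], Q = [[1, 3], [2, 4]].
Insert 6: appended to row 1. P = [[2, 4, 6], [7, 8]], Q = [[1, 3, 5], [2, 4]].
Insert 5: 5 bumps 6 from row 1; 6 bumps 7 from row 2; 7 starts row 3. P = [[2, 4, 5], [6, 8], [7]], Q = [[1, 3, 5], [2, 4], [6]].
Insert 1: 1 bumps 2 from row 1; 2 bumps 6 from row 2; 6 bumps 7 from row 3; 7 starts row 4. P = [[1, 4, 5], [2, 8], [6], [7]], Q = [[1, 3, 5], [2, 4], [6], [7]].
Insert 3: 3 bumps 4 from row 1; 4 bumps 8 from row 2; 8 appends to row 3. P = [[1, 3, 5], [2, 4], [6, 8], [7]], Q = [[1, 3, 5], [2, 4], [6, 8], [7]].

So P = [[1, 3, 5], [2, 4], [6, 8], [7]], Q = [[1, 3, 5], [2, 4], [6, 8], [7]].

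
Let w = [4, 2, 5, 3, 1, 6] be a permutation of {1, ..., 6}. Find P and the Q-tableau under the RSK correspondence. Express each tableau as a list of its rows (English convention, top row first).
P = [[1, 3, 6], [2, 5], [4]], Q = [[1, 3, 6], [2, 4], [5]]

Insert each entry of the permutation into P by Schensted row insertion, recording in Q the position of each new cell.

Insert 4: appended to row 1. P = [[4]].
Insert 2: 2 bumps 4 from row 1; 4 starts row 2. P = [[2], [4]].
Insert 5: appended to row 1. P = [[2, 5], [4]].
Insert 3: 3 bumps 5 from row 1; 5 appends to row 2. P = [[2, 3], [4, 5]].
Insert 1: 1 bumps 2 from row 1; 2 bumps 4 from row 2; 4 starts row 3. P = [[1, 3], [2, 5], [4]].
Insert 6: appended to row 1. P = [[1, 3, 6], [2, 5], [4]].

So P = [[1, 3, 6], [2, 5], [4]], Q = [[1, 3, 6], [2, 4], [5]].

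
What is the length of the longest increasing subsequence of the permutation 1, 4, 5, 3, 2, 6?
4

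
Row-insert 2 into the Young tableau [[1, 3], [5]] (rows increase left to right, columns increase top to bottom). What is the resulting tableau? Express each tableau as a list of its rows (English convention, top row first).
In row 1, 2 replaces 3 (the leftmost entry greater than 2); 3 is bumped to row 2. In row 2, 3 replaces 5 (the leftmost entry greater than 3); 5 is bumped to row 3. 5 starts a new row 3. The new tableau is [[1, 2], [3], [5]].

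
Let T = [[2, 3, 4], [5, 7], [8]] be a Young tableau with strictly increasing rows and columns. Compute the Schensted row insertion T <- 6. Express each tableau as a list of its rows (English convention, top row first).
6 is larger than every entry of row 1, so it is appended to row 1. The new tableau is [[2, 3, 4, 6], [5, 7], [8]].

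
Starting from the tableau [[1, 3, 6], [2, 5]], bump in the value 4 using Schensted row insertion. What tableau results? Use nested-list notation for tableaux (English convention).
[[1, 3, 4], [2, 5, 6]]

In row 1, 4 replaces 6 (the leftmost entry greater than 4); 6 is bumped to row 2. 6 is appended to row 2. The new tableau is [[1, 3, 4], [2, 5, 6]].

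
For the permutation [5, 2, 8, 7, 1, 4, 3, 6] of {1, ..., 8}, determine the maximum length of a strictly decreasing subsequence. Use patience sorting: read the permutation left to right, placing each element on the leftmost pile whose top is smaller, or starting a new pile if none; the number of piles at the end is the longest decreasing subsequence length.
5: new pile. tops = [5]
2: new pile. tops = [5, 2]
8: onto pile 1 (replacing 5). tops = [8, 2]
7: onto pile 2 (replacing 2). tops = [8, 7]
1: new pile. tops = [8, 7, 1]
4: onto pile 3 (replacing 1). tops = [8, 7, 4]
3: new pile. tops = [8, 7, 4, 3]
6: onto pile 3 (replacing 4). tops = [8, 7, 6, 3]

4 piles, so the longest decreasing subsequence has length 4.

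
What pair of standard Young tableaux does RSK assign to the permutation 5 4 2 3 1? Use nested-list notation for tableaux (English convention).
P = [[1, 3], [2], [4], [5]], Q = [[1, 4], [2], [3], [5]]

Insert each entry of the permutation into P by Schensted row insertion, recording in Q the position of each new cell.

After inserting 5: P = [[5]].
After inserting 4: P = [[4], [5]].
After inserting 2: P = [[2], [4], [5]].
After inserting 3: P = [[2, 3], [4], [5]].
After inserting 1: P = [[1, 3], [2], [4], [5]].

So P = [[1, 3], [2], [4], [5]], Q = [[1, 4], [2], [3], [5]].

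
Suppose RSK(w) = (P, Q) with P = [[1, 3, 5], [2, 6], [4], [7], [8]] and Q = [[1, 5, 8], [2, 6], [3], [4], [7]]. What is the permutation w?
Reverse the RSK construction: for i from n down to 1, find the cell of Q containing i, remove the entry at that cell from P, and reverse-bump it up through P; the value ejected from row 1 is w(i).

Step i=8: Q has 8 at row 1, column 3; remove that cell from P, ejecting 5. So w(8) = 5. P is now [[1, 3], [2, 6], [4], [7], [8]].
Step i=7: Q has 7 at row 5, column 1; remove 8 from row 5 of P and reverse-bump: 8 enters row 4 and ejects 7; 7 enters row 3 and ejects 4; 4 enters row 2 and ejects 2; 2 enters row 1 and ejects 1. So w(7) = 1. P is now [[2, 3], [4, 6], [7], [8]].
Step i=6: Q has 6 at row 2, column 2; remove 6 from row 2 of P and reverse-bump: 6 enters row 1 and ejects 3. So w(6) = 3. P is now [[2, 6], [4], [7], [8]].
Step i=5: Q has 5 at row 1, column 2; remove that cell from P, ejecting 6. So w(5) = 6. P is now [[2], [4], [7], [8]].
Step i=4: Q has 4 at row 4, column 1; remove 8 from row 4 of P and reverse-bump: 8 enters row 3 and ejects 7; 7 enters row 2 and ejects 4; 4 enters row 1 and ejects 2. So w(4) = 2. P is now [[4], [7], [8]].
Step i=3: Q has 3 at row 3, column 1; remove 8 from row 3 of P and reverse-bump: 8 enters row 2 and ejects 7; 7 enters row 1 and ejects 4. So w(3) = 4. P is now [[7], [8]].
Step i=2: Q has 2 at row 2, column 1; remove 8 from row 2 of P and reverse-bump: 8 enters row 1 and ejects 7. So w(2) = 7. P is now [[8]].
Step i=1: Q has 1 at row 1, column 1; remove that cell from P, ejecting 8. So w(1) = 8. P is now [].

So w = 8 7 4 2 6 3 1 5.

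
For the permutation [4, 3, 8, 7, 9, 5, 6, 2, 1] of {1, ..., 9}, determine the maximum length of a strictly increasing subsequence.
3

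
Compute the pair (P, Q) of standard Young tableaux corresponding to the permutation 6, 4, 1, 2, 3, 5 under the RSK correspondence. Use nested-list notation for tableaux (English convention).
Insert each entry of the permutation into P by Schensted row insertion, recording in Q the position of each new cell.

After inserting 6: P = [[6]].
After inserting 4: P = [[4], [6]].
After inserting 1: P = [[1], [4], [6]].
After inserting 2: P = [[1, 2], [4], [6]].
After inserting 3: P = [[1, 2, 3], [4], [6]].
After inserting 5: P = [[1, 2, 3, 5], [4], [6]].

So P = [[1, 2, 3, 5], [4], [6]], Q = [[1, 4, 5, 6], [2], [3]].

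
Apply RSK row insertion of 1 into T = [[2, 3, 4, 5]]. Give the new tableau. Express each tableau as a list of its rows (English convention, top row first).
In row 1, 1 replaces 2 (the leftmost entry greater than 1); 2 is bumped to row 2. 2 starts a new row 2. The new tableau is [[1, 3, 4, 5], [2]].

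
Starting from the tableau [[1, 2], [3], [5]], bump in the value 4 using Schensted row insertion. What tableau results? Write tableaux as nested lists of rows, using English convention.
4 is larger than every entry of row 1, so it is appended to row 1. The new tableau is [[1, 2, 4], [3], [5]].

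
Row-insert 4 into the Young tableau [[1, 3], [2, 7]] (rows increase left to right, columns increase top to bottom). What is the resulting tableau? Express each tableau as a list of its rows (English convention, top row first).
4 is larger than every entry of row 1, so it is appended to row 1. The new tableau is [[1, 3, 4], [2, 7]].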